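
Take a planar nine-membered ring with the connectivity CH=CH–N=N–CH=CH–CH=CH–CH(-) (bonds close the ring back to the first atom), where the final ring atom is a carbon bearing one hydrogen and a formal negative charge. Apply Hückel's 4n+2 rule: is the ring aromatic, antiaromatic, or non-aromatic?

Aromatic

Check conjugation: every atom in a ring double bond is sp² and brings one electron to the p orbital; each sp² =N– keeps its lone pair in-plane and puts one electron into the π system; the carbanion's lone pair occupies the p orbital — every position has a p orbital, so the cyclic π system is continuous.
Counting π electrons: 4 × 2 = 8 from the double-bond units + 2 from the CH(-) atom = 10.
Since 10 = 4·2 + 2, the ring meets the 4n+2 criterion.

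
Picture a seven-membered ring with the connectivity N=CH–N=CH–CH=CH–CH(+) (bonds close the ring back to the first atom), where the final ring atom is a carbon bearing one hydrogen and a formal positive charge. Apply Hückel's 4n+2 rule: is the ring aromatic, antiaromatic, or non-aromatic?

The p orbitals form a continuous loop: the double-bond atoms are sp², each contributing one p electron; the doubly-bonded nitrogens are pyridine-type — their lone pairs lie in the ring plane, leaving one electron in the p orbital; the carbocation has an empty p orbital. The ring is fully conjugated.
Counting π electrons: 3 × 2 = 6 from the double-bond units + 0 from the CH(+) atom = 6.
6 = 4(1) + 2, which satisfies Hückel's 4n+2 rule.

Aromatic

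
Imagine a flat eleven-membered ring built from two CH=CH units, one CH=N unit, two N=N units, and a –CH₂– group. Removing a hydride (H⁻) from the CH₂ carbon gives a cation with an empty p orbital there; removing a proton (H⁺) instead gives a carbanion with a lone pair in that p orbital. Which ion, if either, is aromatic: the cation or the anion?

The cation

In both ions every ring atom is sp² and contributes a p orbital, so both rings are fully conjugated.
Cation: 5 × 2 + 0 = 10 π electrons → 4(2)+2, aromatic.
Anion: 5 × 2 + 2 = 12 π electrons → 4(3), antiaromatic.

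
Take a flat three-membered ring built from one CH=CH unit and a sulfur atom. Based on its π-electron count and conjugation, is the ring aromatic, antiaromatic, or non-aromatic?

The p orbitals form a continuous loop: every atom in a ring double bond is sp² and brings one electron to the p orbital; the sulfur donates one lone pair from its p orbital. The ring is fully conjugated.
Tallying contributions gives 1 × 2 = 2 from the double-bond unit + 2 from the S atom = 4.
4 = 4(1); a planar, fully conjugated 4n system is antiaromatic.

Antiaromatic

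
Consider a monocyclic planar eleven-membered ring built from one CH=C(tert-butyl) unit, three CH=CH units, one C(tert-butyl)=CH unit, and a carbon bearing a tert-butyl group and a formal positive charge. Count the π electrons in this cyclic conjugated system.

10

The p orbitals form a continuous loop: each doubly-bonded ring atom is sp² with one p-orbital electron; the carbocation has an empty p orbital. The ring is fully conjugated.
Tallying contributions gives 5 × 2 = 10 from the double-bond units + 0 from the C(tert-butyl)(+) atom = 10.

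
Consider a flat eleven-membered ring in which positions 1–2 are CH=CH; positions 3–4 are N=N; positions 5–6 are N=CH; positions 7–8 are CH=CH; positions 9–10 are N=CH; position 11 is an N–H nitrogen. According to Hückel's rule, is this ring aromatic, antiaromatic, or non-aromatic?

Antiaromatic

The p orbitals form a continuous loop: the double-bond atoms are sp², each contributing one p electron; each =N– nitrogen is pyridine-type (lone pair in the sp² plane, one electron in the p orbital); the pyrrole-type nitrogen donates its lone pair from the p orbital. The ring is fully conjugated.
π-electron count: 5 × 2 = 10 from the double-bond units + 2 from the NH atom = 12.
12 is a 4n count (n = 3), so the planar conjugated ring is antiaromatic.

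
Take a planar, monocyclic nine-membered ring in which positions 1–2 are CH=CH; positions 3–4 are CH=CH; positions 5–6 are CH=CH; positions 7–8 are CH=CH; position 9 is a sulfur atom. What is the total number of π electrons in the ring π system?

The p orbitals form a continuous loop: the double-bond atoms are sp², each contributing one p electron; the sulfur donates one lone pair from its p orbital. The ring is fully conjugated.
Tallying contributions gives 4 × 2 = 8 from the double-bond units + 2 from the S atom = 10.

10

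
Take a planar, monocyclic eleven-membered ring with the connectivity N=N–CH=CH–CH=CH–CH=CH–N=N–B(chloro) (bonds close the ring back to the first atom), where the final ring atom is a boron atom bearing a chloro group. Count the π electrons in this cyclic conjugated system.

10

The p orbitals form a continuous loop: every atom in a ring double bond is sp² and brings one electron to the p orbital; each =N– nitrogen is pyridine-type (lone pair in the sp² plane, one electron in the p orbital); the boron has an empty p orbital. The ring is fully conjugated.
Tallying contributions gives 5 × 2 = 10 from the double-bond units + 0 from the B(chloro) atom = 10.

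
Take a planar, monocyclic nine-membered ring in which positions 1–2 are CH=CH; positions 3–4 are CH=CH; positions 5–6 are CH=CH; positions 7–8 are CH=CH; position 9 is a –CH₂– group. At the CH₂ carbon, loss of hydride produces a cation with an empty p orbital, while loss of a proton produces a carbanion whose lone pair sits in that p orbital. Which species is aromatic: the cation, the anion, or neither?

The anion

In both ions every ring atom is sp² and contributes a p orbital, so both rings are fully conjugated.
Cation: 4 × 2 + 0 = 8 π electrons → 4(2), antiaromatic.
Anion: 4 × 2 + 2 = 10 π electrons → 4(2)+2, aromatic.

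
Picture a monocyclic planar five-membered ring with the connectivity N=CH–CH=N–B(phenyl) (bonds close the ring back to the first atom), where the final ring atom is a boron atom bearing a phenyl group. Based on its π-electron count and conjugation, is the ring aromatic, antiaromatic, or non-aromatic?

Antiaromatic

Check conjugation: every atom in a ring double bond is sp² and brings one electron to the p orbital; each =N– nitrogen is pyridine-type (lone pair in the sp² plane, one electron in the p orbital); the boron has an empty p orbital — every position has a p orbital, so the cyclic π system is continuous.
Counting π electrons: 2 × 2 = 4 from the double-bond units + 0 from the B(phenyl) atom = 4.
With 4 = 4·1 π electrons, Hückel's rule classifies the planar ring as antiaromatic.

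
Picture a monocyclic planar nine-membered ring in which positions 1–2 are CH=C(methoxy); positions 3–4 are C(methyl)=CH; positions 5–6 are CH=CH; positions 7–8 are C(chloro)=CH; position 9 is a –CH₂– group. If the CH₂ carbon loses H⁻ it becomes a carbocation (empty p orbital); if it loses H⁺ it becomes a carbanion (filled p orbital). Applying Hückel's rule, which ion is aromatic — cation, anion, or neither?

The anion

In either ion the ring is fully conjugated: every atom, including the new sp² carbon, supplies a p orbital.
Cation: 4 × 2 + 0 = 8 π electrons → 4(2), antiaromatic.
Anion: 4 × 2 + 2 = 10 π electrons → 4(2)+2, aromatic.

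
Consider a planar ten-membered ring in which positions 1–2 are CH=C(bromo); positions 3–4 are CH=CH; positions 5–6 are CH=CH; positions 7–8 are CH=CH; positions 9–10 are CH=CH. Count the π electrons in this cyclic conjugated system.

Every ring atom contributes a p orbital perpendicular to the ring (every atom in a ring double bond is sp² and brings one electron to the p orbital), so the π system is cyclic and fully conjugated.
Tallying contributions gives 5 × 2 = 10 from the 5 double-bond units.

10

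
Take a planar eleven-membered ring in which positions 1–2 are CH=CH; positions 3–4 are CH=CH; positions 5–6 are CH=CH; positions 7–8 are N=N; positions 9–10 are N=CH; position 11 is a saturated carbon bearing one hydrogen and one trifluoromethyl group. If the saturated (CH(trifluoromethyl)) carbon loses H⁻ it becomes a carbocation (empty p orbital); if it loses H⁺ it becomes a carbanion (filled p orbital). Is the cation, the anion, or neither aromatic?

The cation

Both ions have a continuous loop of p orbitals — each ring atom is sp².
Cation: 5 × 2 + 0 = 10 π electrons → 4(2)+2, aromatic.
Anion: 5 × 2 + 2 = 12 π electrons → 4(3), antiaromatic.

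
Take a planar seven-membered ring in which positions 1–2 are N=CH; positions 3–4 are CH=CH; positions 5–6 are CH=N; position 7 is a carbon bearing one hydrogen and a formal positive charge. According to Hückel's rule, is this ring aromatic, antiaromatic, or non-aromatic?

The p orbitals form a continuous loop: every atom in a ring double bond is sp² and brings one electron to the p orbital; each =N– nitrogen is pyridine-type (lone pair in the sp² plane, one electron in the p orbital); the carbocation has an empty p orbital. The ring is fully conjugated.
Adding the contributions, 3 × 2 = 6 from the double-bond units + 0 from the CH(+) atom = 6.
6 = 4(1) + 2, which satisfies Hückel's 4n+2 rule.

Aromatic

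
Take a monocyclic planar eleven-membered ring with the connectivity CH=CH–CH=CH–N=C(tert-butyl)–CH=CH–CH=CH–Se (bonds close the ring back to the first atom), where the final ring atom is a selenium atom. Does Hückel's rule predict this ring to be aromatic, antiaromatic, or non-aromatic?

Antiaromatic

All ring atoms are sp² and supply a p orbital to the ring (every atom in a ring double bond is sp² and brings one electron to the p orbital; each sp² =N– keeps its lone pair in-plane and puts one electron into the π system; the selenium donates one lone pair from its p orbital); the conjugation is uninterrupted.
Adding the contributions, 5 × 2 = 10 from the double-bond units + 2 from the Se atom = 12.
With 12 = 4·3 π electrons, Hückel's rule classifies the planar ring as antiaromatic.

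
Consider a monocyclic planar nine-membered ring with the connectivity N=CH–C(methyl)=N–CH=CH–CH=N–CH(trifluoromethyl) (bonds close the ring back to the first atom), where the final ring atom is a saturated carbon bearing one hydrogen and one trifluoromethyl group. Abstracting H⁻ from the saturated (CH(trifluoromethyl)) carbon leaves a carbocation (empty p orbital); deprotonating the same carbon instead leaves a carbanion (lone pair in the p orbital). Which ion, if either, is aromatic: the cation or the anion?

In either ion the ring is fully conjugated: every atom, including the new sp² carbon, supplies a p orbital.
Cation: 4 × 2 + 0 = 8 π electrons → 4(2), antiaromatic.
Anion: 4 × 2 + 2 = 10 π electrons → 4(2)+2, aromatic.

The anion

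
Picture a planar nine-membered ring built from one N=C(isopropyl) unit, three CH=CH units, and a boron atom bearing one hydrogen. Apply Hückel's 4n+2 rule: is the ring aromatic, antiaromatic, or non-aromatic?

Antiaromatic

Check conjugation: each doubly-bonded ring atom is sp² with one p-orbital electron; each sp² =N– keeps its lone pair in-plane and puts one electron into the π system; the boron has an empty p orbital — every position has a p orbital, so the cyclic π system is continuous.
Counting π electrons: 4 × 2 = 8 from the double-bond units + 0 from the BH atom = 8.
8 = 4(2); a planar, fully conjugated 4n system is antiaromatic.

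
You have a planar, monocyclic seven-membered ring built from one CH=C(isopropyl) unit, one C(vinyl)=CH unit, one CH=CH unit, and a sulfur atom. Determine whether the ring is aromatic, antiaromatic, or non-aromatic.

Antiaromatic

Every ring atom contributes a p orbital perpendicular to the ring (each doubly-bonded ring atom is sp² with one p-orbital electron; the sulfur donates one lone pair from its p orbital), so the π system is cyclic and fully conjugated.
Counting π electrons: 3 × 2 = 6 from the double-bond units + 2 from the S atom = 8.
With 8 = 4·2 π electrons, Hückel's rule classifies the planar ring as antiaromatic.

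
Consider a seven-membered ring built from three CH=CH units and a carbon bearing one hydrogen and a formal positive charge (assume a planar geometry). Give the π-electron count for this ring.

6

All ring atoms are sp² and supply a p orbital to the ring (each doubly-bonded ring atom is sp² with one p-orbital electron; the carbocation has an empty p orbital); the conjugation is uninterrupted.
Counting π electrons: 3 × 2 = 6 from the double-bond units + 0 from the CH(+) atom = 6.
(This ring is the tropylium cation.)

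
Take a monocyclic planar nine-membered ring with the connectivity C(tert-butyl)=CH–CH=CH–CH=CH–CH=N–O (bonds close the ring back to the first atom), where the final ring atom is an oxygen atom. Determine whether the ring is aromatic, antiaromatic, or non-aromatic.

Aromatic

The p orbitals form a continuous loop: each doubly-bonded ring atom is sp² with one p-orbital electron; the doubly-bonded nitrogens are pyridine-type — their lone pairs lie in the ring plane, leaving one electron in the p orbital; the oxygen donates one lone pair from its p orbital. The ring is fully conjugated.
Tallying contributions gives 4 × 2 = 8 from the double-bond units + 2 from the O atom = 10.
10 = 4(2) + 2, which satisfies Hückel's 4n+2 rule.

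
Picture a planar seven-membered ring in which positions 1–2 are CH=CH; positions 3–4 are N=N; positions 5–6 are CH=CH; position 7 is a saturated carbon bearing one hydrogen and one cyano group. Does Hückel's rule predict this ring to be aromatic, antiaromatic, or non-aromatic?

At the CH(cyano) position, that saturated carbon is sp³ and has no p orbital in the ring π system; the ring's p-orbital overlap is broken there.
Hückel's rule only applies to fully conjugated rings, so this one is simply non-aromatic.

Non-aromatic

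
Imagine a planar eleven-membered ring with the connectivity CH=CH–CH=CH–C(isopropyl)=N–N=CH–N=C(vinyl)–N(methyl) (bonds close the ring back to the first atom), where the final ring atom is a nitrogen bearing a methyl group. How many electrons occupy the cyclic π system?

Check conjugation: each doubly-bonded ring atom is sp² with one p-orbital electron; the doubly-bonded nitrogens are pyridine-type — their lone pairs lie in the ring plane, leaving one electron in the p orbital; the pyrrole-type nitrogen donates its lone pair from the p orbital — every position has a p orbital, so the cyclic π system is continuous.
π-electron count: 5 × 2 = 10 from the double-bond units + 2 from the N(methyl) atom = 12.

12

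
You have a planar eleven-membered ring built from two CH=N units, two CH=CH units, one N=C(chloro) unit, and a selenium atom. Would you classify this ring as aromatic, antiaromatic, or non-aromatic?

Check conjugation: every atom in a ring double bond is sp² and brings one electron to the p orbital; the doubly-bonded nitrogens are pyridine-type — their lone pairs lie in the ring plane, leaving one electron in the p orbital; the selenium donates one lone pair from its p orbital — every position has a p orbital, so the cyclic π system is continuous.
Tallying contributions gives 5 × 2 = 10 from the double-bond units + 2 from the Se atom = 12.
A 4n π count (12, n = 3) in a planar conjugated ring means antiaromatic.

Antiaromatic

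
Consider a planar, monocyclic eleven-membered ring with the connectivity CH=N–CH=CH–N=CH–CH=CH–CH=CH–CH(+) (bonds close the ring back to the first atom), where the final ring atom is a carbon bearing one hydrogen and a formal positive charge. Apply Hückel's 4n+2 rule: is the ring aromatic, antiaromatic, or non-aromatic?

All ring atoms are sp² and supply a p orbital to the ring (every atom in a ring double bond is sp² and brings one electron to the p orbital; each =N– nitrogen is pyridine-type (lone pair in the sp² plane, one electron in the p orbital); the carbocation has an empty p orbital); the conjugation is uninterrupted.
Adding the contributions, 5 × 2 = 10 from the double-bond units + 0 from the CH(+) atom = 10.
10 = 4(2) + 2, which satisfies Hückel's 4n+2 rule.

Aromatic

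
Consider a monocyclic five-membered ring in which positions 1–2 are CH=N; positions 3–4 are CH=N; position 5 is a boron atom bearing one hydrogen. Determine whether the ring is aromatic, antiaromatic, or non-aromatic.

All ring atoms are sp² and supply a p orbital to the ring (each doubly-bonded ring atom is sp² with one p-orbital electron; the doubly-bonded nitrogens are pyridine-type — their lone pairs lie in the ring plane, leaving one electron in the p orbital; the boron has an empty p orbital); the conjugation is uninterrupted.
Adding the contributions, 2 × 2 = 4 from the double-bond units + 0 from the BH atom = 4.
4 = 4(1); a planar, fully conjugated 4n system is antiaromatic.

Antiaromatic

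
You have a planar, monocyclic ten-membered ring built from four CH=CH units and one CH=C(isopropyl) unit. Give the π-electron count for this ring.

10

The p orbitals form a continuous loop: every atom in a ring double bond is sp² and brings one electron to the p orbital. The ring is fully conjugated.
Counting π electrons: 5 × 2 = 10 from the 5 double-bond units.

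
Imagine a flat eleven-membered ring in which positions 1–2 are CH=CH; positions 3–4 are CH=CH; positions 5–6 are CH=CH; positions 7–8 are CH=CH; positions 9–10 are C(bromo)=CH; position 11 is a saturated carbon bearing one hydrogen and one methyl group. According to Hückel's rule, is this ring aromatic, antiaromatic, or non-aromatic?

At the CH(methyl) position, that saturated carbon is sp³ and has no p orbital in the ring π system; the ring's p-orbital overlap is broken there.
Hückel's rule only applies to fully conjugated rings, so this one is simply non-aromatic.

Non-aromatic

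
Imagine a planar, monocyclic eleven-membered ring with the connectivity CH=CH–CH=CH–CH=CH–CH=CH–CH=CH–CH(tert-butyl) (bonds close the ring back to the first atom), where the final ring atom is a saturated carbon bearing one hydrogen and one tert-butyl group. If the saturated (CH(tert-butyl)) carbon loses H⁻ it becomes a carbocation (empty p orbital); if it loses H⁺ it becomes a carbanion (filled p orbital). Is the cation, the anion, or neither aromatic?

The cation

In either ion the ring is fully conjugated: every atom, including the new sp² carbon, supplies a p orbital.
Cation: 5 × 2 + 0 = 10 π electrons → 4(2)+2, aromatic.
Anion: 5 × 2 + 2 = 12 π electrons → 4(3), antiaromatic.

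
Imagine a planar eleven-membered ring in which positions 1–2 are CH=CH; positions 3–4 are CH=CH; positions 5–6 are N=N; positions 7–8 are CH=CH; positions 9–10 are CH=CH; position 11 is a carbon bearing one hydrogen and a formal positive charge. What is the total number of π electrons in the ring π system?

10

All ring atoms are sp² and supply a p orbital to the ring (every atom in a ring double bond is sp² and brings one electron to the p orbital; the doubly-bonded nitrogens are pyridine-type — their lone pairs lie in the ring plane, leaving one electron in the p orbital; the carbocation has an empty p orbital); the conjugation is uninterrupted.
Tallying contributions gives 5 × 2 = 10 from the double-bond units + 0 from the CH(+) atom = 10.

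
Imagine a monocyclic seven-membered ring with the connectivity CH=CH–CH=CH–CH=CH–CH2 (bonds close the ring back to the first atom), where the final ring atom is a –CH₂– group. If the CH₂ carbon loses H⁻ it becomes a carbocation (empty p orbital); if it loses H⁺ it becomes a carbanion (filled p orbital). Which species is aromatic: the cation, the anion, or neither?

The cation

Once that carbon is sp², every ring atom has a p orbital and both ions are fully conjugated.
Cation: 3 × 2 + 0 = 6 π electrons → 4(1)+2, aromatic.
Anion: 3 × 2 + 2 = 8 π electrons → 4(2), antiaromatic.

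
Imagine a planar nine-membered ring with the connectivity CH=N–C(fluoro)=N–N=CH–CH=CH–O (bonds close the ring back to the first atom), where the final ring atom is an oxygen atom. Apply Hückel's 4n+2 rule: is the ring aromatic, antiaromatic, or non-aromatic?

Aromatic

Check conjugation: every atom in a ring double bond is sp² and brings one electron to the p orbital; each =N– nitrogen is pyridine-type (lone pair in the sp² plane, one electron in the p orbital); the oxygen donates one lone pair from its p orbital — every position has a p orbital, so the cyclic π system is continuous.
Adding the contributions, 4 × 2 = 8 from the double-bond units + 2 from the O atom = 10.
With 10 π electrons (n = 2), the Hückel 4n+2 condition holds.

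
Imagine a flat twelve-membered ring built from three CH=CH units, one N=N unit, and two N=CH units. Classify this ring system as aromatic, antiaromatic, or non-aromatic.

Antiaromatic

Check conjugation: every atom in a ring double bond is sp² and brings one electron to the p orbital; the doubly-bonded nitrogens are pyridine-type — their lone pairs lie in the ring plane, leaving one electron in the p orbital — every position has a p orbital, so the cyclic π system is continuous.
Counting π electrons: 6 × 2 = 12 from the 6 double-bond units.
12 is a 4n count (n = 3), so the planar conjugated ring is antiaromatic.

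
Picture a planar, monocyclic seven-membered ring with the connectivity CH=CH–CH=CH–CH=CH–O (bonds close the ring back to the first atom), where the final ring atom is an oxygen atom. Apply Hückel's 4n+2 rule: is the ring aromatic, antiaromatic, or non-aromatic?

Every ring atom contributes a p orbital perpendicular to the ring (every atom in a ring double bond is sp² and brings one electron to the p orbital; the oxygen donates one lone pair from its p orbital), so the π system is cyclic and fully conjugated.
π-electron count: 3 × 2 = 6 from the double-bond units + 2 from the O atom = 8.
With 8 = 4·2 π electrons, Hückel's rule classifies the planar ring as antiaromatic.

Antiaromatic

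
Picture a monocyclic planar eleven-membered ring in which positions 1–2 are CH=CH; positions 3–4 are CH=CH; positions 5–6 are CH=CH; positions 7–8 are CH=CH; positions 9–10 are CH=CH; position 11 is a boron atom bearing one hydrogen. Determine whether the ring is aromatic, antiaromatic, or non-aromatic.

Check conjugation: every atom in a ring double bond is sp² and brings one electron to the p orbital; the boron has an empty p orbital — every position has a p orbital, so the cyclic π system is continuous.
Tallying contributions gives 5 × 2 = 10 from the double-bond units + 0 from the BH atom = 10.
Since 10 = 4·2 + 2, the ring meets the 4n+2 criterion.

Aromatic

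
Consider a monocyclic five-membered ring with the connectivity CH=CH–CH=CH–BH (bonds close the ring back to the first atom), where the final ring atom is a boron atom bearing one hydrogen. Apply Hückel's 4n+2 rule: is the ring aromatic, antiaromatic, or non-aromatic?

Every ring atom contributes a p orbital perpendicular to the ring (each doubly-bonded ring atom is sp² with one p-orbital electron; the boron has an empty p orbital), so the π system is cyclic and fully conjugated.
Counting π electrons: 2 × 2 = 4 from the double-bond units + 0 from the BH atom = 4.
4 is a 4n count (n = 1), so the planar conjugated ring is antiaromatic.

Antiaromatic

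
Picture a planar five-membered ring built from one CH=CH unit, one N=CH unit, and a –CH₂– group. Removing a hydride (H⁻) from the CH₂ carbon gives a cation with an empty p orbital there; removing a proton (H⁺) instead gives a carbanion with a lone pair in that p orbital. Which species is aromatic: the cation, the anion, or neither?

The anion

In both ions every ring atom is sp² and contributes a p orbital, so both rings are fully conjugated.
Cation: 2 × 2 + 0 = 4 π electrons → 4(1), antiaromatic.
Anion: 2 × 2 + 2 = 6 π electrons → 4(1)+2, aromatic.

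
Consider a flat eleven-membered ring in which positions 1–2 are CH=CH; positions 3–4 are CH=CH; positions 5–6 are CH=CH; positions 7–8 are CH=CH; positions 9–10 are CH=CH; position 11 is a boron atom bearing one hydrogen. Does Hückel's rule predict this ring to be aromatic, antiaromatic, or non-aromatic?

The p orbitals form a continuous loop: each doubly-bonded ring atom is sp² with one p-orbital electron; the boron has an empty p orbital. The ring is fully conjugated.
Counting π electrons: 5 × 2 = 10 from the double-bond units + 0 from the BH atom = 10.
That gives a 4n+2 count (10, n = 2).

Aromatic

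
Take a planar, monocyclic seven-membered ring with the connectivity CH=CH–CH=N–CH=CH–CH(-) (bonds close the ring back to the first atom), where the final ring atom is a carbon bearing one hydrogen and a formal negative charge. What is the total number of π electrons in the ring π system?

8

Check conjugation: each doubly-bonded ring atom is sp² with one p-orbital electron; each sp² =N– keeps its lone pair in-plane and puts one electron into the π system; the carbanion's lone pair occupies the p orbital — every position has a p orbital, so the cyclic π system is continuous.
Adding the contributions, 3 × 2 = 6 from the double-bond units + 2 from the CH(-) atom = 8.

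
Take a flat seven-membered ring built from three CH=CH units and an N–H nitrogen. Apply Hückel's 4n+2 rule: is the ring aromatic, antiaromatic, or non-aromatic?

Antiaromatic

Every ring atom contributes a p orbital perpendicular to the ring (every atom in a ring double bond is sp² and brings one electron to the p orbital; the pyrrole-type nitrogen donates its lone pair from the p orbital), so the π system is cyclic and fully conjugated.
π-electron count: 3 × 2 = 6 from the double-bond units + 2 from the NH atom = 8.
8 is a 4n count (n = 2), so the planar conjugated ring is antiaromatic.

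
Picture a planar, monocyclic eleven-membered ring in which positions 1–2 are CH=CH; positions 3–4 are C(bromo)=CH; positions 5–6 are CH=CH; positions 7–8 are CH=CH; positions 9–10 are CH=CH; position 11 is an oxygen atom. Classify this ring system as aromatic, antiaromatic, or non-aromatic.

The p orbitals form a continuous loop: the double-bond atoms are sp², each contributing one p electron; the oxygen donates one lone pair from its p orbital. The ring is fully conjugated.
Adding the contributions, 5 × 2 = 10 from the double-bond units + 2 from the O atom = 12.
12 = 4(3); a planar, fully conjugated 4n system is antiaromatic.

Antiaromatic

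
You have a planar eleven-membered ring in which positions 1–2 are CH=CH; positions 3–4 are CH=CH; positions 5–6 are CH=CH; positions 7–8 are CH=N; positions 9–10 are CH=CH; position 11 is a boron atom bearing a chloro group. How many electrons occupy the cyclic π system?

Every ring atom contributes a p orbital perpendicular to the ring (each doubly-bonded ring atom is sp² with one p-orbital electron; each =N– nitrogen is pyridine-type (lone pair in the sp² plane, one electron in the p orbital); the boron has an empty p orbital), so the π system is cyclic and fully conjugated.
Counting π electrons: 5 × 2 = 10 from the double-bond units + 0 from the B(chloro) atom = 10.

10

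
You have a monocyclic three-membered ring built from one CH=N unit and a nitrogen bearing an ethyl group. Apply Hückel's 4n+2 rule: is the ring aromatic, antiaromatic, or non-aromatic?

The p orbitals form a continuous loop: each doubly-bonded ring atom is sp² with one p-orbital electron; the doubly-bonded nitrogens are pyridine-type — their lone pairs lie in the ring plane, leaving one electron in the p orbital; the pyrrole-type nitrogen donates its lone pair from the p orbital. The ring is fully conjugated.
Counting π electrons: 1 × 2 = 2 from the double-bond unit + 2 from the N(ethyl) atom = 4.
A 4n π count (4, n = 1) in a planar conjugated ring means antiaromatic.

Antiaromatic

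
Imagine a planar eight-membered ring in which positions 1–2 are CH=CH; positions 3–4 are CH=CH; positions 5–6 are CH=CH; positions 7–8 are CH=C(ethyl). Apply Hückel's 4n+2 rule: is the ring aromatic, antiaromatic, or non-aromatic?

Every ring atom contributes a p orbital perpendicular to the ring (the double-bond atoms are sp², each contributing one p electron), so the π system is cyclic and fully conjugated.
Tallying contributions gives 4 × 2 = 8 from the 4 double-bond units.
8 = 4(2); a planar, fully conjugated 4n system is antiaromatic.

Antiaromatic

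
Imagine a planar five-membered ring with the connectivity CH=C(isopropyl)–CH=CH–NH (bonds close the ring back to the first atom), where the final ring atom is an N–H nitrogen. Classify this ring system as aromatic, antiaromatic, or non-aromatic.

Aromatic

The p orbitals form a continuous loop: every atom in a ring double bond is sp² and brings one electron to the p orbital; the pyrrole-type nitrogen donates its lone pair from the p orbital. The ring is fully conjugated.
Counting π electrons: 2 × 2 = 4 from the double-bond units + 2 from the NH atom = 6.
With 6 π electrons (n = 1), the Hückel 4n+2 condition holds.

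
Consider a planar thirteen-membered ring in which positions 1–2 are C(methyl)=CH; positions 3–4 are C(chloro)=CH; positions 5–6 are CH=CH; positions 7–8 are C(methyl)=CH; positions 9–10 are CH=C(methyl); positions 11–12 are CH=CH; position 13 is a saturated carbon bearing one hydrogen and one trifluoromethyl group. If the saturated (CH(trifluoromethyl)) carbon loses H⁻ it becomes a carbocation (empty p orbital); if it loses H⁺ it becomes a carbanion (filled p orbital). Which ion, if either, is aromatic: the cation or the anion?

Both ions have a continuous loop of p orbitals — each ring atom is sp².
Cation: 6 × 2 + 0 = 12 π electrons → 4(3), antiaromatic.
Anion: 6 × 2 + 2 = 14 π electrons → 4(3)+2, aromatic.

The anion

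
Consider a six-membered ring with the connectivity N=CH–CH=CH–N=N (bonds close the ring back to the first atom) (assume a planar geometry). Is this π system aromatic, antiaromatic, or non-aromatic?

Aromatic

The p orbitals form a continuous loop: the double-bond atoms are sp², each contributing one p electron; each =N– nitrogen is pyridine-type (lone pair in the sp² plane, one electron in the p orbital). The ring is fully conjugated.
Counting π electrons: 3 × 2 = 6 from the 3 double-bond units.
6 = 4(1) + 2, which satisfies Hückel's 4n+2 rule.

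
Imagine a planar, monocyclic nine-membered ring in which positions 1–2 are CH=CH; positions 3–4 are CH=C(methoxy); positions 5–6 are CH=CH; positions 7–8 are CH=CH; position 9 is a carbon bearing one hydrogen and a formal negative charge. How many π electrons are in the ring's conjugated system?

10

Check conjugation: each doubly-bonded ring atom is sp² with one p-orbital electron; the carbanion's lone pair occupies the p orbital — every position has a p orbital, so the cyclic π system is continuous.
Counting π electrons: 4 × 2 = 8 from the double-bond units + 2 from the CH(-) atom = 10.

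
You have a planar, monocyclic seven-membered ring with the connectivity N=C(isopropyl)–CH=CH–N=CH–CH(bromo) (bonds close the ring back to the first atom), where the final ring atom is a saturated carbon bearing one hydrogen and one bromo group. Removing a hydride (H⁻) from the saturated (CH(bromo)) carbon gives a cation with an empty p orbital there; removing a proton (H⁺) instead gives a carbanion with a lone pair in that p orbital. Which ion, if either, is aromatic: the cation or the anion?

Both ions have a continuous loop of p orbitals — each ring atom is sp².
Cation: 3 × 2 + 0 = 6 π electrons → 4(1)+2, aromatic.
Anion: 3 × 2 + 2 = 8 π electrons → 4(2), antiaromatic.

The cation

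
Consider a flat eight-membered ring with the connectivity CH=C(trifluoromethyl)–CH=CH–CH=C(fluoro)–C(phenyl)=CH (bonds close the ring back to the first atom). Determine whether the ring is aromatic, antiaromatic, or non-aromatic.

Check conjugation: the double-bond atoms are sp², each contributing one p electron — every position has a p orbital, so the cyclic π system is continuous.
Tallying contributions gives 4 × 2 = 8 from the 4 double-bond units.
8 = 4(2); a planar, fully conjugated 4n system is antiaromatic.

Antiaromatic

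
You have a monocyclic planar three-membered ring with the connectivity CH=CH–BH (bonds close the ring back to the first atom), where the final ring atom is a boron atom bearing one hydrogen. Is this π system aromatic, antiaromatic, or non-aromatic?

Check conjugation: each doubly-bonded ring atom is sp² with one p-orbital electron; the boron has an empty p orbital — every position has a p orbital, so the cyclic π system is continuous.
Counting π electrons: 1 × 2 = 2 from the double-bond unit + 0 from the BH atom = 2.
That gives a 4n+2 count (2, n = 0).

Aromatic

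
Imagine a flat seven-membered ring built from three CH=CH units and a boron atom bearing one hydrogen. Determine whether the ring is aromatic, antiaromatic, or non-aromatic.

Check conjugation: each doubly-bonded ring atom is sp² with one p-orbital electron; the boron has an empty p orbital — every position has a p orbital, so the cyclic π system is continuous.
Counting π electrons: 3 × 2 = 6 from the double-bond units + 0 from the BH atom = 6.
Since 6 = 4·1 + 2, the ring meets the 4n+2 criterion.

Aromatic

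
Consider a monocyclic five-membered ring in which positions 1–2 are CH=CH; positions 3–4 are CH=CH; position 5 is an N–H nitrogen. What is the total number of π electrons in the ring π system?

6

The p orbitals form a continuous loop: the double-bond atoms are sp², each contributing one p electron; the pyrrole-type nitrogen donates its lone pair from the p orbital. The ring is fully conjugated.
Tallying contributions gives 2 × 2 = 4 from the double-bond units + 2 from the NH atom = 6.
(The species described is pyrrole.)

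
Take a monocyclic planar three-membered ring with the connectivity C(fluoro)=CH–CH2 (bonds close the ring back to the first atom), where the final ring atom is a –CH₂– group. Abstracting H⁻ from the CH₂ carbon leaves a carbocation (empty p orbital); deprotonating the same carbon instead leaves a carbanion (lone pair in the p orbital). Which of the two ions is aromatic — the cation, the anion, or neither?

The cation

In either ion the ring is fully conjugated: every atom, including the new sp² carbon, supplies a p orbital.
Cation: 1 × 2 + 0 = 2 π electrons → 4(0)+2, aromatic.
Anion: 1 × 2 + 2 = 4 π electrons → 4(1), antiaromatic.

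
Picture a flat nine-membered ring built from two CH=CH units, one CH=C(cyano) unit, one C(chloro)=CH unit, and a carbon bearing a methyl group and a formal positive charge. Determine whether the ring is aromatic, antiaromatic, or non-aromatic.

All ring atoms are sp² and supply a p orbital to the ring (each doubly-bonded ring atom is sp² with one p-orbital electron; the carbocation has an empty p orbital); the conjugation is uninterrupted.
Tallying contributions gives 4 × 2 = 8 from the double-bond units + 0 from the C(methyl)(+) atom = 8.
With 8 = 4·2 π electrons, Hückel's rule classifies the planar ring as antiaromatic.

Antiaromatic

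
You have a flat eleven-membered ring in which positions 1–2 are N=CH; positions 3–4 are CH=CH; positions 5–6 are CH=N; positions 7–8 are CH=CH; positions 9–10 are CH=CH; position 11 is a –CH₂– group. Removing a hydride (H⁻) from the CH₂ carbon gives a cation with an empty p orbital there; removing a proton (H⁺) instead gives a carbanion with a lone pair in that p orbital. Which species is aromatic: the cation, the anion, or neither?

In either ion the ring is fully conjugated: every atom, including the new sp² carbon, supplies a p orbital.
Cation: 5 × 2 + 0 = 10 π electrons → 4(2)+2, aromatic.
Anion: 5 × 2 + 2 = 12 π electrons → 4(3), antiaromatic.

The cation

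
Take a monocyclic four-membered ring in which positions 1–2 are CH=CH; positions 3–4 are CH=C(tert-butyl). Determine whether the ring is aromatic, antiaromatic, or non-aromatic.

Antiaromatic

Every ring atom contributes a p orbital perpendicular to the ring (the double-bond atoms are sp², each contributing one p electron), so the π system is cyclic and fully conjugated.
π-electron count: 2 × 2 = 4 from the 2 double-bond units.
4 = 4(1); a planar, fully conjugated 4n system is antiaromatic.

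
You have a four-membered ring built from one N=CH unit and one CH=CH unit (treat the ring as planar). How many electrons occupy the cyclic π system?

Check conjugation: each doubly-bonded ring atom is sp² with one p-orbital electron; the doubly-bonded nitrogens are pyridine-type — their lone pairs lie in the ring plane, leaving one electron in the p orbital — every position has a p orbital, so the cyclic π system is continuous.
Adding the contributions, 2 × 2 = 4 from the 2 double-bond units.

4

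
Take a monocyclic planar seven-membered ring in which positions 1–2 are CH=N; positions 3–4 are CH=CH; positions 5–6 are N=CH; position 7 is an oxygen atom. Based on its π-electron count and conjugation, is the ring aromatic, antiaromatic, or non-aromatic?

Antiaromatic

Check conjugation: every atom in a ring double bond is sp² and brings one electron to the p orbital; each sp² =N– keeps its lone pair in-plane and puts one electron into the π system; the oxygen donates one lone pair from its p orbital — every position has a p orbital, so the cyclic π system is continuous.
π-electron count: 3 × 2 = 6 from the double-bond units + 2 from the O atom = 8.
A 4n π count (8, n = 2) in a planar conjugated ring means antiaromatic.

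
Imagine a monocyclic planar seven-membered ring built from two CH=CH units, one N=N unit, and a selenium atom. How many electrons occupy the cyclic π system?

The p orbitals form a continuous loop: each doubly-bonded ring atom is sp² with one p-orbital electron; the doubly-bonded nitrogens are pyridine-type — their lone pairs lie in the ring plane, leaving one electron in the p orbital; the selenium donates one lone pair from its p orbital. The ring is fully conjugated.
Adding the contributions, 3 × 2 = 6 from the double-bond units + 2 from the Se atom = 8.

8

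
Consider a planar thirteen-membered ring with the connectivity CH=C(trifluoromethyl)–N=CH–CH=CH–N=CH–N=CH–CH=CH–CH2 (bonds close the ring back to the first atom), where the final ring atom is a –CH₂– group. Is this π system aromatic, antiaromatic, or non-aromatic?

The CH2 carbon is saturated: the tetrahedral CH₂ carbon is sp³ and has no p orbital in the ring π system. Conjugation is not continuous around the ring.
Without a continuous loop of overlapping p orbitals the Hückel electron count never comes into play.

Non-aromatic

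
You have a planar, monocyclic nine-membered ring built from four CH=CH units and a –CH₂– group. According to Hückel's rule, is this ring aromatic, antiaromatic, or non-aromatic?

The CH2 position has four σ bonds — the tetrahedral CH₂ carbon is sp³ and has no p orbital in the ring π system — so the cyclic conjugation is interrupted.
Without a continuous loop of overlapping p orbitals the Hückel electron count never comes into play.

Non-aromatic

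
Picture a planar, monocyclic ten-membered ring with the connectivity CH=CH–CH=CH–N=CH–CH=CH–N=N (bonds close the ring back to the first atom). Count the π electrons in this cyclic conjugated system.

Check conjugation: each doubly-bonded ring atom is sp² with one p-orbital electron; each =N– nitrogen is pyridine-type (lone pair in the sp² plane, one electron in the p orbital) — every position has a p orbital, so the cyclic π system is continuous.
Counting π electrons: 5 × 2 = 10 from the 5 double-bond units.

10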